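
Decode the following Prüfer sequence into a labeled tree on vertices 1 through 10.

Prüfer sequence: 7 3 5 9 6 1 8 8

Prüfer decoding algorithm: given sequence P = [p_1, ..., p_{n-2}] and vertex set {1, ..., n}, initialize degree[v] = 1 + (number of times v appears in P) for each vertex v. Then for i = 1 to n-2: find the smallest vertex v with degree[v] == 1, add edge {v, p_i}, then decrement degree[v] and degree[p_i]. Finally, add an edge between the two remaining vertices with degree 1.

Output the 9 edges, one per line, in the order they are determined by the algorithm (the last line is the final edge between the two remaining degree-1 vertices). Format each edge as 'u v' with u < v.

Initial degrees: {1:2, 2:1, 3:2, 4:1, 5:2, 6:2, 7:2, 8:3, 9:2, 10:1}
Step 1: smallest deg-1 vertex = 2, p_1 = 7. Add edge {2,7}. Now deg[2]=0, deg[7]=1.
Step 2: smallest deg-1 vertex = 4, p_2 = 3. Add edge {3,4}. Now deg[4]=0, deg[3]=1.
Step 3: smallest deg-1 vertex = 3, p_3 = 5. Add edge {3,5}. Now deg[3]=0, deg[5]=1.
Step 4: smallest deg-1 vertex = 5, p_4 = 9. Add edge {5,9}. Now deg[5]=0, deg[9]=1.
Step 5: smallest deg-1 vertex = 7, p_5 = 6. Add edge {6,7}. Now deg[7]=0, deg[6]=1.
Step 6: smallest deg-1 vertex = 6, p_6 = 1. Add edge {1,6}. Now deg[6]=0, deg[1]=1.
Step 7: smallest deg-1 vertex = 1, p_7 = 8. Add edge {1,8}. Now deg[1]=0, deg[8]=2.
Step 8: smallest deg-1 vertex = 9, p_8 = 8. Add edge {8,9}. Now deg[9]=0, deg[8]=1.
Final: two remaining deg-1 vertices are 8, 10. Add edge {8,10}.

Answer: 2 7
3 4
3 5
5 9
6 7
1 6
1 8
8 9
8 10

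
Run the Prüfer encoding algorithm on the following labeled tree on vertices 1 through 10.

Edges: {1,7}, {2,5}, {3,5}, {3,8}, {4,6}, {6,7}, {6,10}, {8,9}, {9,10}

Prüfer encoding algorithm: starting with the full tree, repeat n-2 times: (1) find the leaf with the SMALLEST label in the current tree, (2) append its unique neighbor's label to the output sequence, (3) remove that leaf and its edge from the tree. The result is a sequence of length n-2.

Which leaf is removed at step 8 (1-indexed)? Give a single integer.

Step 1: current leaves = {1,2,4}. Remove leaf 1 (neighbor: 7).
Step 2: current leaves = {2,4,7}. Remove leaf 2 (neighbor: 5).
Step 3: current leaves = {4,5,7}. Remove leaf 4 (neighbor: 6).
Step 4: current leaves = {5,7}. Remove leaf 5 (neighbor: 3).
Step 5: current leaves = {3,7}. Remove leaf 3 (neighbor: 8).
Step 6: current leaves = {7,8}. Remove leaf 7 (neighbor: 6).
Step 7: current leaves = {6,8}. Remove leaf 6 (neighbor: 10).
Step 8: current leaves = {8,10}. Remove leaf 8 (neighbor: 9).

Answer: 8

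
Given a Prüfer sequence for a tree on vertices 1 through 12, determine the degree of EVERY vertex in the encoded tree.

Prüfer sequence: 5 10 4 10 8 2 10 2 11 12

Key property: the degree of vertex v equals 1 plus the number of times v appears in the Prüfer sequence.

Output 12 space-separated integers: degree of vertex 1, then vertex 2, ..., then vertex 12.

Answer: 1 3 1 2 2 1 1 2 1 4 2 2

Derivation:
p_1 = 5: count[5] becomes 1
p_2 = 10: count[10] becomes 1
p_3 = 4: count[4] becomes 1
p_4 = 10: count[10] becomes 2
p_5 = 8: count[8] becomes 1
p_6 = 2: count[2] becomes 1
p_7 = 10: count[10] becomes 3
p_8 = 2: count[2] becomes 2
p_9 = 11: count[11] becomes 1
p_10 = 12: count[12] becomes 1
Degrees (1 + count): deg[1]=1+0=1, deg[2]=1+2=3, deg[3]=1+0=1, deg[4]=1+1=2, deg[5]=1+1=2, deg[6]=1+0=1, deg[7]=1+0=1, deg[8]=1+1=2, deg[9]=1+0=1, deg[10]=1+3=4, deg[11]=1+1=2, deg[12]=1+1=2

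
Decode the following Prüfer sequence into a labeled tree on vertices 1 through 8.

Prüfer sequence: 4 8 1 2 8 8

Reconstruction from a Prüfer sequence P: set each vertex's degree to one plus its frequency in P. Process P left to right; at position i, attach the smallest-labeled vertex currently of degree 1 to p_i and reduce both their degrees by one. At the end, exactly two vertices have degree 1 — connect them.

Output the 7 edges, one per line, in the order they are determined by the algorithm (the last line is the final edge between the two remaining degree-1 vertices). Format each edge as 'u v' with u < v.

Answer: 3 4
4 8
1 5
1 2
2 8
6 8
7 8

Derivation:
Initial degrees: {1:2, 2:2, 3:1, 4:2, 5:1, 6:1, 7:1, 8:4}
Step 1: smallest deg-1 vertex = 3, p_1 = 4. Add edge {3,4}. Now deg[3]=0, deg[4]=1.
Step 2: smallest deg-1 vertex = 4, p_2 = 8. Add edge {4,8}. Now deg[4]=0, deg[8]=3.
Step 3: smallest deg-1 vertex = 5, p_3 = 1. Add edge {1,5}. Now deg[5]=0, deg[1]=1.
Step 4: smallest deg-1 vertex = 1, p_4 = 2. Add edge {1,2}. Now deg[1]=0, deg[2]=1.
Step 5: smallest deg-1 vertex = 2, p_5 = 8. Add edge {2,8}. Now deg[2]=0, deg[8]=2.
Step 6: smallest deg-1 vertex = 6, p_6 = 8. Add edge {6,8}. Now deg[6]=0, deg[8]=1.
Final: two remaining deg-1 vertices are 7, 8. Add edge {7,8}.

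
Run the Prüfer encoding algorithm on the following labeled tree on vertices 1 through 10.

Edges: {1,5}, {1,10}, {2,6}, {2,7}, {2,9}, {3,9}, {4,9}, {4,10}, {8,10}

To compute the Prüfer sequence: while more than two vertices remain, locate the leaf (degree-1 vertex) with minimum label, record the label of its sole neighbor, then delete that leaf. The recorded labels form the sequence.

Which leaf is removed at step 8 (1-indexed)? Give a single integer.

Step 1: current leaves = {3,5,6,7,8}. Remove leaf 3 (neighbor: 9).
Step 2: current leaves = {5,6,7,8}. Remove leaf 5 (neighbor: 1).
Step 3: current leaves = {1,6,7,8}. Remove leaf 1 (neighbor: 10).
Step 4: current leaves = {6,7,8}. Remove leaf 6 (neighbor: 2).
Step 5: current leaves = {7,8}. Remove leaf 7 (neighbor: 2).
Step 6: current leaves = {2,8}. Remove leaf 2 (neighbor: 9).
Step 7: current leaves = {8,9}. Remove leaf 8 (neighbor: 10).
Step 8: current leaves = {9,10}. Remove leaf 9 (neighbor: 4).

Answer: 9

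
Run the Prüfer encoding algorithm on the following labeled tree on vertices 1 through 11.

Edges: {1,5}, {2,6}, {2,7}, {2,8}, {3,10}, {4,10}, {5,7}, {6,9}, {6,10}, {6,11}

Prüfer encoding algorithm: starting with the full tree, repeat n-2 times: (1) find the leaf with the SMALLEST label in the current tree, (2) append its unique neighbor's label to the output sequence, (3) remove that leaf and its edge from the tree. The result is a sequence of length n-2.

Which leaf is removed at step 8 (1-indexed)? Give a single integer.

Step 1: current leaves = {1,3,4,8,9,11}. Remove leaf 1 (neighbor: 5).
Step 2: current leaves = {3,4,5,8,9,11}. Remove leaf 3 (neighbor: 10).
Step 3: current leaves = {4,5,8,9,11}. Remove leaf 4 (neighbor: 10).
Step 4: current leaves = {5,8,9,10,11}. Remove leaf 5 (neighbor: 7).
Step 5: current leaves = {7,8,9,10,11}. Remove leaf 7 (neighbor: 2).
Step 6: current leaves = {8,9,10,11}. Remove leaf 8 (neighbor: 2).
Step 7: current leaves = {2,9,10,11}. Remove leaf 2 (neighbor: 6).
Step 8: current leaves = {9,10,11}. Remove leaf 9 (neighbor: 6).

Answer: 9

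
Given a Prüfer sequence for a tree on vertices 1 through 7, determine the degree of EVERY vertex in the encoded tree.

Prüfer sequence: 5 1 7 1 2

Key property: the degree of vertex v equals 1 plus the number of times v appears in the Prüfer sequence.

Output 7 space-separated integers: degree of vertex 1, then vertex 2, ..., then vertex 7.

p_1 = 5: count[5] becomes 1
p_2 = 1: count[1] becomes 1
p_3 = 7: count[7] becomes 1
p_4 = 1: count[1] becomes 2
p_5 = 2: count[2] becomes 1
Degrees (1 + count): deg[1]=1+2=3, deg[2]=1+1=2, deg[3]=1+0=1, deg[4]=1+0=1, deg[5]=1+1=2, deg[6]=1+0=1, deg[7]=1+1=2

Answer: 3 2 1 1 2 1 2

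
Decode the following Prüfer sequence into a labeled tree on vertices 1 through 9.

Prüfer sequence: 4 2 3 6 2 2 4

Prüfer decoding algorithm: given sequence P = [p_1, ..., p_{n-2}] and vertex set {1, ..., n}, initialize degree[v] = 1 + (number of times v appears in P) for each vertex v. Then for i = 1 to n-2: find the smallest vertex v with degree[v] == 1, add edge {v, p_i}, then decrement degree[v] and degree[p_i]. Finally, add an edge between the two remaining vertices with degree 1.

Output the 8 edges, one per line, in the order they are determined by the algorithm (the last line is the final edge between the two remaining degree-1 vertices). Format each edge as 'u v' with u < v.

Answer: 1 4
2 5
3 7
3 6
2 6
2 8
2 4
4 9

Derivation:
Initial degrees: {1:1, 2:4, 3:2, 4:3, 5:1, 6:2, 7:1, 8:1, 9:1}
Step 1: smallest deg-1 vertex = 1, p_1 = 4. Add edge {1,4}. Now deg[1]=0, deg[4]=2.
Step 2: smallest deg-1 vertex = 5, p_2 = 2. Add edge {2,5}. Now deg[5]=0, deg[2]=3.
Step 3: smallest deg-1 vertex = 7, p_3 = 3. Add edge {3,7}. Now deg[7]=0, deg[3]=1.
Step 4: smallest deg-1 vertex = 3, p_4 = 6. Add edge {3,6}. Now deg[3]=0, deg[6]=1.
Step 5: smallest deg-1 vertex = 6, p_5 = 2. Add edge {2,6}. Now deg[6]=0, deg[2]=2.
Step 6: smallest deg-1 vertex = 8, p_6 = 2. Add edge {2,8}. Now deg[8]=0, deg[2]=1.
Step 7: smallest deg-1 vertex = 2, p_7 = 4. Add edge {2,4}. Now deg[2]=0, deg[4]=1.
Final: two remaining deg-1 vertices are 4, 9. Add edge {4,9}.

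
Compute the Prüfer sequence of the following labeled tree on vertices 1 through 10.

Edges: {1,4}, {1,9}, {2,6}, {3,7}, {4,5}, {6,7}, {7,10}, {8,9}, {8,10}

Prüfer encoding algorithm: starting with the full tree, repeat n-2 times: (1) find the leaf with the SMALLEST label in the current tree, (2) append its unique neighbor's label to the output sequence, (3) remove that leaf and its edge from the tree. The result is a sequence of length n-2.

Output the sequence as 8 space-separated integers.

Step 1: leaves = {2,3,5}. Remove smallest leaf 2, emit neighbor 6.
Step 2: leaves = {3,5,6}. Remove smallest leaf 3, emit neighbor 7.
Step 3: leaves = {5,6}. Remove smallest leaf 5, emit neighbor 4.
Step 4: leaves = {4,6}. Remove smallest leaf 4, emit neighbor 1.
Step 5: leaves = {1,6}. Remove smallest leaf 1, emit neighbor 9.
Step 6: leaves = {6,9}. Remove smallest leaf 6, emit neighbor 7.
Step 7: leaves = {7,9}. Remove smallest leaf 7, emit neighbor 10.
Step 8: leaves = {9,10}. Remove smallest leaf 9, emit neighbor 8.
Done: 2 vertices remain (8, 10). Sequence = [6 7 4 1 9 7 10 8]

Answer: 6 7 4 1 9 7 10 8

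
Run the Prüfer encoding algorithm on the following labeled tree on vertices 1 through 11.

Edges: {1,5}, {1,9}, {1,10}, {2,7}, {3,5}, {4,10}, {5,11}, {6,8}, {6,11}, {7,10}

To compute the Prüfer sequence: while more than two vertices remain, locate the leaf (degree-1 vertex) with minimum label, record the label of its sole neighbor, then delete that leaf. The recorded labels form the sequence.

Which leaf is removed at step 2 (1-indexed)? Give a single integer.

Step 1: current leaves = {2,3,4,8,9}. Remove leaf 2 (neighbor: 7).
Step 2: current leaves = {3,4,7,8,9}. Remove leaf 3 (neighbor: 5).

Answer: 3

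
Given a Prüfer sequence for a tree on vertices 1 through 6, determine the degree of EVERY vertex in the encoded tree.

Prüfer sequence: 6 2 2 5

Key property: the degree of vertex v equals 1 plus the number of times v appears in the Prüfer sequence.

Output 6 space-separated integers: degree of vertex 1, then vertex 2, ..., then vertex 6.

p_1 = 6: count[6] becomes 1
p_2 = 2: count[2] becomes 1
p_3 = 2: count[2] becomes 2
p_4 = 5: count[5] becomes 1
Degrees (1 + count): deg[1]=1+0=1, deg[2]=1+2=3, deg[3]=1+0=1, deg[4]=1+0=1, deg[5]=1+1=2, deg[6]=1+1=2

Answer: 1 3 1 1 2 2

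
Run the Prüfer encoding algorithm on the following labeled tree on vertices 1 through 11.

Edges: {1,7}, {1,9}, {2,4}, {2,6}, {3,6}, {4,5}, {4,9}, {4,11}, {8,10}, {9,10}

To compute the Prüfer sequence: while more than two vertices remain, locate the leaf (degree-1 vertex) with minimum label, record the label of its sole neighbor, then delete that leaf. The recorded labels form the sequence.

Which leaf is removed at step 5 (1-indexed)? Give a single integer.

Answer: 7

Derivation:
Step 1: current leaves = {3,5,7,8,11}. Remove leaf 3 (neighbor: 6).
Step 2: current leaves = {5,6,7,8,11}. Remove leaf 5 (neighbor: 4).
Step 3: current leaves = {6,7,8,11}. Remove leaf 6 (neighbor: 2).
Step 4: current leaves = {2,7,8,11}. Remove leaf 2 (neighbor: 4).
Step 5: current leaves = {7,8,11}. Remove leaf 7 (neighbor: 1).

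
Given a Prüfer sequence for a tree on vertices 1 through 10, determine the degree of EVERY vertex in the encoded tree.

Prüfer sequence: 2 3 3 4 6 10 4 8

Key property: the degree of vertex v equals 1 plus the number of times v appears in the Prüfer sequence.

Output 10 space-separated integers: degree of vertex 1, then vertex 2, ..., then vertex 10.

Answer: 1 2 3 3 1 2 1 2 1 2

Derivation:
p_1 = 2: count[2] becomes 1
p_2 = 3: count[3] becomes 1
p_3 = 3: count[3] becomes 2
p_4 = 4: count[4] becomes 1
p_5 = 6: count[6] becomes 1
p_6 = 10: count[10] becomes 1
p_7 = 4: count[4] becomes 2
p_8 = 8: count[8] becomes 1
Degrees (1 + count): deg[1]=1+0=1, deg[2]=1+1=2, deg[3]=1+2=3, deg[4]=1+2=3, deg[5]=1+0=1, deg[6]=1+1=2, deg[7]=1+0=1, deg[8]=1+1=2, deg[9]=1+0=1, deg[10]=1+1=2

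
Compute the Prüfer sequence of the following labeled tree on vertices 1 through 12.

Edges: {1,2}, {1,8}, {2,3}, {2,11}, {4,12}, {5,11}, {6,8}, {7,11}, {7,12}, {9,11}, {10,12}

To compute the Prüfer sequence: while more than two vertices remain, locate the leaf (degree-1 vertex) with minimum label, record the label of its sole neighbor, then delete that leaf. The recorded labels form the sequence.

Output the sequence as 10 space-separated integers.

Step 1: leaves = {3,4,5,6,9,10}. Remove smallest leaf 3, emit neighbor 2.
Step 2: leaves = {4,5,6,9,10}. Remove smallest leaf 4, emit neighbor 12.
Step 3: leaves = {5,6,9,10}. Remove smallest leaf 5, emit neighbor 11.
Step 4: leaves = {6,9,10}. Remove smallest leaf 6, emit neighbor 8.
Step 5: leaves = {8,9,10}. Remove smallest leaf 8, emit neighbor 1.
Step 6: leaves = {1,9,10}. Remove smallest leaf 1, emit neighbor 2.
Step 7: leaves = {2,9,10}. Remove smallest leaf 2, emit neighbor 11.
Step 8: leaves = {9,10}. Remove smallest leaf 9, emit neighbor 11.
Step 9: leaves = {10,11}. Remove smallest leaf 10, emit neighbor 12.
Step 10: leaves = {11,12}. Remove smallest leaf 11, emit neighbor 7.
Done: 2 vertices remain (7, 12). Sequence = [2 12 11 8 1 2 11 11 12 7]

Answer: 2 12 11 8 1 2 11 11 12 7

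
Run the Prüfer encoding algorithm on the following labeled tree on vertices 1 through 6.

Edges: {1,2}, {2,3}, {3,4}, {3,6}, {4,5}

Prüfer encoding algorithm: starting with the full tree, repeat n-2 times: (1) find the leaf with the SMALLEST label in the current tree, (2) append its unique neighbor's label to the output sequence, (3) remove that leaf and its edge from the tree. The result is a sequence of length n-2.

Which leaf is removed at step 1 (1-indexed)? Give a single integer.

Answer: 1

Derivation:
Step 1: current leaves = {1,5,6}. Remove leaf 1 (neighbor: 2).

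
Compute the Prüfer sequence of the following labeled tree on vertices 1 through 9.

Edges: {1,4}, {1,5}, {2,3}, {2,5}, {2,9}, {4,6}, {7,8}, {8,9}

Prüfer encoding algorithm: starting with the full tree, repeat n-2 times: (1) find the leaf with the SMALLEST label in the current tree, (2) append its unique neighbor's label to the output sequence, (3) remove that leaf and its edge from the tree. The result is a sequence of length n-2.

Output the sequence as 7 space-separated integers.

Answer: 2 4 1 5 2 9 8

Derivation:
Step 1: leaves = {3,6,7}. Remove smallest leaf 3, emit neighbor 2.
Step 2: leaves = {6,7}. Remove smallest leaf 6, emit neighbor 4.
Step 3: leaves = {4,7}. Remove smallest leaf 4, emit neighbor 1.
Step 4: leaves = {1,7}. Remove smallest leaf 1, emit neighbor 5.
Step 5: leaves = {5,7}. Remove smallest leaf 5, emit neighbor 2.
Step 6: leaves = {2,7}. Remove smallest leaf 2, emit neighbor 9.
Step 7: leaves = {7,9}. Remove smallest leaf 7, emit neighbor 8.
Done: 2 vertices remain (8, 9). Sequence = [2 4 1 5 2 9 8]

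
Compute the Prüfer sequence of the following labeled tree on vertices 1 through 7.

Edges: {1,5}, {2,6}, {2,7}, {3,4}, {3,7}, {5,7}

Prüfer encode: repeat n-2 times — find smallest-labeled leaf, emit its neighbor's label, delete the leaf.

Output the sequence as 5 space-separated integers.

Step 1: leaves = {1,4,6}. Remove smallest leaf 1, emit neighbor 5.
Step 2: leaves = {4,5,6}. Remove smallest leaf 4, emit neighbor 3.
Step 3: leaves = {3,5,6}. Remove smallest leaf 3, emit neighbor 7.
Step 4: leaves = {5,6}. Remove smallest leaf 5, emit neighbor 7.
Step 5: leaves = {6,7}. Remove smallest leaf 6, emit neighbor 2.
Done: 2 vertices remain (2, 7). Sequence = [5 3 7 7 2]

Answer: 5 3 7 7 2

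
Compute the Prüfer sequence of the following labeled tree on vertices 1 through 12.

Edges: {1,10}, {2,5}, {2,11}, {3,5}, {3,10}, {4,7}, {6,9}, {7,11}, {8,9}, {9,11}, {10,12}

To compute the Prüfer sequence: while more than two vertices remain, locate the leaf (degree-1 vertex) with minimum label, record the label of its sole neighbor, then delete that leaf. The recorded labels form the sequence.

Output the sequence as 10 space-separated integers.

Step 1: leaves = {1,4,6,8,12}. Remove smallest leaf 1, emit neighbor 10.
Step 2: leaves = {4,6,8,12}. Remove smallest leaf 4, emit neighbor 7.
Step 3: leaves = {6,7,8,12}. Remove smallest leaf 6, emit neighbor 9.
Step 4: leaves = {7,8,12}. Remove smallest leaf 7, emit neighbor 11.
Step 5: leaves = {8,12}. Remove smallest leaf 8, emit neighbor 9.
Step 6: leaves = {9,12}. Remove smallest leaf 9, emit neighbor 11.
Step 7: leaves = {11,12}. Remove smallest leaf 11, emit neighbor 2.
Step 8: leaves = {2,12}. Remove smallest leaf 2, emit neighbor 5.
Step 9: leaves = {5,12}. Remove smallest leaf 5, emit neighbor 3.
Step 10: leaves = {3,12}. Remove smallest leaf 3, emit neighbor 10.
Done: 2 vertices remain (10, 12). Sequence = [10 7 9 11 9 11 2 5 3 10]

Answer: 10 7 9 11 9 11 2 5 3 10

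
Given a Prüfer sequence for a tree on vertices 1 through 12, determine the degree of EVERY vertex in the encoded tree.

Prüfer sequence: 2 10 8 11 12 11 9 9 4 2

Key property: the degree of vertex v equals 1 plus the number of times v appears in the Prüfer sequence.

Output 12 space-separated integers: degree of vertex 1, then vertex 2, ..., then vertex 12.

Answer: 1 3 1 2 1 1 1 2 3 2 3 2

Derivation:
p_1 = 2: count[2] becomes 1
p_2 = 10: count[10] becomes 1
p_3 = 8: count[8] becomes 1
p_4 = 11: count[11] becomes 1
p_5 = 12: count[12] becomes 1
p_6 = 11: count[11] becomes 2
p_7 = 9: count[9] becomes 1
p_8 = 9: count[9] becomes 2
p_9 = 4: count[4] becomes 1
p_10 = 2: count[2] becomes 2
Degrees (1 + count): deg[1]=1+0=1, deg[2]=1+2=3, deg[3]=1+0=1, deg[4]=1+1=2, deg[5]=1+0=1, deg[6]=1+0=1, deg[7]=1+0=1, deg[8]=1+1=2, deg[9]=1+2=3, deg[10]=1+1=2, deg[11]=1+2=3, deg[12]=1+1=2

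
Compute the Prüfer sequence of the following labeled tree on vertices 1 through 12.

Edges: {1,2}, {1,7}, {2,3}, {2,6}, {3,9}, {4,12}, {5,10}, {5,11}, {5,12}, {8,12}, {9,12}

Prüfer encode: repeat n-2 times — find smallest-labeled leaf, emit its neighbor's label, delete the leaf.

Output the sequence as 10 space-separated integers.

Answer: 12 2 1 2 3 9 12 12 5 5

Derivation:
Step 1: leaves = {4,6,7,8,10,11}. Remove smallest leaf 4, emit neighbor 12.
Step 2: leaves = {6,7,8,10,11}. Remove smallest leaf 6, emit neighbor 2.
Step 3: leaves = {7,8,10,11}. Remove smallest leaf 7, emit neighbor 1.
Step 4: leaves = {1,8,10,11}. Remove smallest leaf 1, emit neighbor 2.
Step 5: leaves = {2,8,10,11}. Remove smallest leaf 2, emit neighbor 3.
Step 6: leaves = {3,8,10,11}. Remove smallest leaf 3, emit neighbor 9.
Step 7: leaves = {8,9,10,11}. Remove smallest leaf 8, emit neighbor 12.
Step 8: leaves = {9,10,11}. Remove smallest leaf 9, emit neighbor 12.
Step 9: leaves = {10,11,12}. Remove smallest leaf 10, emit neighbor 5.
Step 10: leaves = {11,12}. Remove smallest leaf 11, emit neighbor 5.
Done: 2 vertices remain (5, 12). Sequence = [12 2 1 2 3 9 12 12 5 5]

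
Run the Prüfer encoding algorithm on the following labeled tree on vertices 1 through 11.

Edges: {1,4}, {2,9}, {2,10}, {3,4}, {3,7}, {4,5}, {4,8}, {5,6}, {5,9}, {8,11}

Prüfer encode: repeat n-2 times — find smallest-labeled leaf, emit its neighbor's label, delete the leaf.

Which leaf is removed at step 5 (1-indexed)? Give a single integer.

Step 1: current leaves = {1,6,7,10,11}. Remove leaf 1 (neighbor: 4).
Step 2: current leaves = {6,7,10,11}. Remove leaf 6 (neighbor: 5).
Step 3: current leaves = {7,10,11}. Remove leaf 7 (neighbor: 3).
Step 4: current leaves = {3,10,11}. Remove leaf 3 (neighbor: 4).
Step 5: current leaves = {10,11}. Remove leaf 10 (neighbor: 2).

Answer: 10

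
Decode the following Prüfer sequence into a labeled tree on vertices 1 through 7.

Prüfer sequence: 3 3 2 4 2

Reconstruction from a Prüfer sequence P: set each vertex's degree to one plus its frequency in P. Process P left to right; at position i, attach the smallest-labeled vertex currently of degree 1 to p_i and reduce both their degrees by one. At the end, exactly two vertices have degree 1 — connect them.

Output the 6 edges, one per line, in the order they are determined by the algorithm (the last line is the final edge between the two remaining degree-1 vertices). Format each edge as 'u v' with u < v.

Answer: 1 3
3 5
2 3
4 6
2 4
2 7

Derivation:
Initial degrees: {1:1, 2:3, 3:3, 4:2, 5:1, 6:1, 7:1}
Step 1: smallest deg-1 vertex = 1, p_1 = 3. Add edge {1,3}. Now deg[1]=0, deg[3]=2.
Step 2: smallest deg-1 vertex = 5, p_2 = 3. Add edge {3,5}. Now deg[5]=0, deg[3]=1.
Step 3: smallest deg-1 vertex = 3, p_3 = 2. Add edge {2,3}. Now deg[3]=0, deg[2]=2.
Step 4: smallest deg-1 vertex = 6, p_4 = 4. Add edge {4,6}. Now deg[6]=0, deg[4]=1.
Step 5: smallest deg-1 vertex = 4, p_5 = 2. Add edge {2,4}. Now deg[4]=0, deg[2]=1.
Final: two remaining deg-1 vertices are 2, 7. Add edge {2,7}.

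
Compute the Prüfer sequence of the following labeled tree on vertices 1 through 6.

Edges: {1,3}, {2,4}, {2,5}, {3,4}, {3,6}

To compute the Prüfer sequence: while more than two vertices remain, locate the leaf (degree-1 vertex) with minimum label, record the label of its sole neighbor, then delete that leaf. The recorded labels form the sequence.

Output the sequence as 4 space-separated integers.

Step 1: leaves = {1,5,6}. Remove smallest leaf 1, emit neighbor 3.
Step 2: leaves = {5,6}. Remove smallest leaf 5, emit neighbor 2.
Step 3: leaves = {2,6}. Remove smallest leaf 2, emit neighbor 4.
Step 4: leaves = {4,6}. Remove smallest leaf 4, emit neighbor 3.
Done: 2 vertices remain (3, 6). Sequence = [3 2 4 3]

Answer: 3 2 4 3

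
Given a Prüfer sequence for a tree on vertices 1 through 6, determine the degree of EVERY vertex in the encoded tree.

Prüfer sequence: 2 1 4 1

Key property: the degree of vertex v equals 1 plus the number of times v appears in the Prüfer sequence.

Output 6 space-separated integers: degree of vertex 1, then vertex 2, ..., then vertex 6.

p_1 = 2: count[2] becomes 1
p_2 = 1: count[1] becomes 1
p_3 = 4: count[4] becomes 1
p_4 = 1: count[1] becomes 2
Degrees (1 + count): deg[1]=1+2=3, deg[2]=1+1=2, deg[3]=1+0=1, deg[4]=1+1=2, deg[5]=1+0=1, deg[6]=1+0=1

Answer: 3 2 1 2 1 1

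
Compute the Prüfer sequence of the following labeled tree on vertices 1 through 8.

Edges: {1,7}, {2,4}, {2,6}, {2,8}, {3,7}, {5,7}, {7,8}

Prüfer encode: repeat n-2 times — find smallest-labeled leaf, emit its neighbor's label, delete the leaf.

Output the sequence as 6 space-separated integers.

Answer: 7 7 2 7 2 8

Derivation:
Step 1: leaves = {1,3,4,5,6}. Remove smallest leaf 1, emit neighbor 7.
Step 2: leaves = {3,4,5,6}. Remove smallest leaf 3, emit neighbor 7.
Step 3: leaves = {4,5,6}. Remove smallest leaf 4, emit neighbor 2.
Step 4: leaves = {5,6}. Remove smallest leaf 5, emit neighbor 7.
Step 5: leaves = {6,7}. Remove smallest leaf 6, emit neighbor 2.
Step 6: leaves = {2,7}. Remove smallest leaf 2, emit neighbor 8.
Done: 2 vertices remain (7, 8). Sequence = [7 7 2 7 2 8]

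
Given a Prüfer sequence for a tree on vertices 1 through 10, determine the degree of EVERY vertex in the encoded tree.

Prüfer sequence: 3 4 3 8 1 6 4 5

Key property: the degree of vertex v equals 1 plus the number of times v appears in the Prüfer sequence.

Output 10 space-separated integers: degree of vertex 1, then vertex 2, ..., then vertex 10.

p_1 = 3: count[3] becomes 1
p_2 = 4: count[4] becomes 1
p_3 = 3: count[3] becomes 2
p_4 = 8: count[8] becomes 1
p_5 = 1: count[1] becomes 1
p_6 = 6: count[6] becomes 1
p_7 = 4: count[4] becomes 2
p_8 = 5: count[5] becomes 1
Degrees (1 + count): deg[1]=1+1=2, deg[2]=1+0=1, deg[3]=1+2=3, deg[4]=1+2=3, deg[5]=1+1=2, deg[6]=1+1=2, deg[7]=1+0=1, deg[8]=1+1=2, deg[9]=1+0=1, deg[10]=1+0=1

Answer: 2 1 3 3 2 2 1 2 1 1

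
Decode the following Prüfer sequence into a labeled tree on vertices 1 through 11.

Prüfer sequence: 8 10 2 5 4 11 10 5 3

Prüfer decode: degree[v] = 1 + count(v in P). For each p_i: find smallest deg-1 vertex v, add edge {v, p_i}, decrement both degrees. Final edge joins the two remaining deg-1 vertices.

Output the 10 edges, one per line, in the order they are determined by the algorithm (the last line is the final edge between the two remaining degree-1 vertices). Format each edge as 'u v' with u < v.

Initial degrees: {1:1, 2:2, 3:2, 4:2, 5:3, 6:1, 7:1, 8:2, 9:1, 10:3, 11:2}
Step 1: smallest deg-1 vertex = 1, p_1 = 8. Add edge {1,8}. Now deg[1]=0, deg[8]=1.
Step 2: smallest deg-1 vertex = 6, p_2 = 10. Add edge {6,10}. Now deg[6]=0, deg[10]=2.
Step 3: smallest deg-1 vertex = 7, p_3 = 2. Add edge {2,7}. Now deg[7]=0, deg[2]=1.
Step 4: smallest deg-1 vertex = 2, p_4 = 5. Add edge {2,5}. Now deg[2]=0, deg[5]=2.
Step 5: smallest deg-1 vertex = 8, p_5 = 4. Add edge {4,8}. Now deg[8]=0, deg[4]=1.
Step 6: smallest deg-1 vertex = 4, p_6 = 11. Add edge {4,11}. Now deg[4]=0, deg[11]=1.
Step 7: smallest deg-1 vertex = 9, p_7 = 10. Add edge {9,10}. Now deg[9]=0, deg[10]=1.
Step 8: smallest deg-1 vertex = 10, p_8 = 5. Add edge {5,10}. Now deg[10]=0, deg[5]=1.
Step 9: smallest deg-1 vertex = 5, p_9 = 3. Add edge {3,5}. Now deg[5]=0, deg[3]=1.
Final: two remaining deg-1 vertices are 3, 11. Add edge {3,11}.

Answer: 1 8
6 10
2 7
2 5
4 8
4 11
9 10
5 10
3 5
3 11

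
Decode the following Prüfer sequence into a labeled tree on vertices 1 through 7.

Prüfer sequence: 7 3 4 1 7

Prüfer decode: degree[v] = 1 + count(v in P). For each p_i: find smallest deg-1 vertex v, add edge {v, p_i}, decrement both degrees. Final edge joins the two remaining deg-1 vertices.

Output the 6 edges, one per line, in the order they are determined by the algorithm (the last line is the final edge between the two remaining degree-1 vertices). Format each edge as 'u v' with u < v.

Initial degrees: {1:2, 2:1, 3:2, 4:2, 5:1, 6:1, 7:3}
Step 1: smallest deg-1 vertex = 2, p_1 = 7. Add edge {2,7}. Now deg[2]=0, deg[7]=2.
Step 2: smallest deg-1 vertex = 5, p_2 = 3. Add edge {3,5}. Now deg[5]=0, deg[3]=1.
Step 3: smallest deg-1 vertex = 3, p_3 = 4. Add edge {3,4}. Now deg[3]=0, deg[4]=1.
Step 4: smallest deg-1 vertex = 4, p_4 = 1. Add edge {1,4}. Now deg[4]=0, deg[1]=1.
Step 5: smallest deg-1 vertex = 1, p_5 = 7. Add edge {1,7}. Now deg[1]=0, deg[7]=1.
Final: two remaining deg-1 vertices are 6, 7. Add edge {6,7}.

Answer: 2 7
3 5
3 4
1 4
1 7
6 7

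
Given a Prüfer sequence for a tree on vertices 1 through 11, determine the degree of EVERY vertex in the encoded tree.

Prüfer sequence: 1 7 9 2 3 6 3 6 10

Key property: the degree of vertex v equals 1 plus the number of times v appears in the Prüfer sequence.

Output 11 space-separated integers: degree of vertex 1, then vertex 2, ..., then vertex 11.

Answer: 2 2 3 1 1 3 2 1 2 2 1

Derivation:
p_1 = 1: count[1] becomes 1
p_2 = 7: count[7] becomes 1
p_3 = 9: count[9] becomes 1
p_4 = 2: count[2] becomes 1
p_5 = 3: count[3] becomes 1
p_6 = 6: count[6] becomes 1
p_7 = 3: count[3] becomes 2
p_8 = 6: count[6] becomes 2
p_9 = 10: count[10] becomes 1
Degrees (1 + count): deg[1]=1+1=2, deg[2]=1+1=2, deg[3]=1+2=3, deg[4]=1+0=1, deg[5]=1+0=1, deg[6]=1+2=3, deg[7]=1+1=2, deg[8]=1+0=1, deg[9]=1+1=2, deg[10]=1+1=2, deg[11]=1+0=1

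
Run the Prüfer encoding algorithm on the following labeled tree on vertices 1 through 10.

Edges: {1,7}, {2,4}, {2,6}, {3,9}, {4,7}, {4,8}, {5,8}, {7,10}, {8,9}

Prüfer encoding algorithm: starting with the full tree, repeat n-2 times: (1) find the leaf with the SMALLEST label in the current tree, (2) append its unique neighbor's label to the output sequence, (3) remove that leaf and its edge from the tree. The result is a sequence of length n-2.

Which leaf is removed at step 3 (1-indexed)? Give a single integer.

Step 1: current leaves = {1,3,5,6,10}. Remove leaf 1 (neighbor: 7).
Step 2: current leaves = {3,5,6,10}. Remove leaf 3 (neighbor: 9).
Step 3: current leaves = {5,6,9,10}. Remove leaf 5 (neighbor: 8).

Answer: 5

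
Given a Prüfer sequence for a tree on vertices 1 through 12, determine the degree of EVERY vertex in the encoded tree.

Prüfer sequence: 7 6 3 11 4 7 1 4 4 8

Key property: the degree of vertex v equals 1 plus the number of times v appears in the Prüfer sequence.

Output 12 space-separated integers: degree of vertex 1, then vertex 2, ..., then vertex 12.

p_1 = 7: count[7] becomes 1
p_2 = 6: count[6] becomes 1
p_3 = 3: count[3] becomes 1
p_4 = 11: count[11] becomes 1
p_5 = 4: count[4] becomes 1
p_6 = 7: count[7] becomes 2
p_7 = 1: count[1] becomes 1
p_8 = 4: count[4] becomes 2
p_9 = 4: count[4] becomes 3
p_10 = 8: count[8] becomes 1
Degrees (1 + count): deg[1]=1+1=2, deg[2]=1+0=1, deg[3]=1+1=2, deg[4]=1+3=4, deg[5]=1+0=1, deg[6]=1+1=2, deg[7]=1+2=3, deg[8]=1+1=2, deg[9]=1+0=1, deg[10]=1+0=1, deg[11]=1+1=2, deg[12]=1+0=1

Answer: 2 1 2 4 1 2 3 2 1 1 2 1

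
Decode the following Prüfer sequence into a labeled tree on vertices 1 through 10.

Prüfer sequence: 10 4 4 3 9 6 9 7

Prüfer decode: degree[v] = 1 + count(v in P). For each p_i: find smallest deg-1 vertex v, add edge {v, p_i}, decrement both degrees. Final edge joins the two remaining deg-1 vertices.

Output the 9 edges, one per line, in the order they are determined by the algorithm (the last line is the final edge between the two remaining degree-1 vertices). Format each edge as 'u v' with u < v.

Answer: 1 10
2 4
4 5
3 4
3 9
6 8
6 9
7 9
7 10

Derivation:
Initial degrees: {1:1, 2:1, 3:2, 4:3, 5:1, 6:2, 7:2, 8:1, 9:3, 10:2}
Step 1: smallest deg-1 vertex = 1, p_1 = 10. Add edge {1,10}. Now deg[1]=0, deg[10]=1.
Step 2: smallest deg-1 vertex = 2, p_2 = 4. Add edge {2,4}. Now deg[2]=0, deg[4]=2.
Step 3: smallest deg-1 vertex = 5, p_3 = 4. Add edge {4,5}. Now deg[5]=0, deg[4]=1.
Step 4: smallest deg-1 vertex = 4, p_4 = 3. Add edge {3,4}. Now deg[4]=0, deg[3]=1.
Step 5: smallest deg-1 vertex = 3, p_5 = 9. Add edge {3,9}. Now deg[3]=0, deg[9]=2.
Step 6: smallest deg-1 vertex = 8, p_6 = 6. Add edge {6,8}. Now deg[8]=0, deg[6]=1.
Step 7: smallest deg-1 vertex = 6, p_7 = 9. Add edge {6,9}. Now deg[6]=0, deg[9]=1.
Step 8: smallest deg-1 vertex = 9, p_8 = 7. Add edge {7,9}. Now deg[9]=0, deg[7]=1.
Final: two remaining deg-1 vertices are 7, 10. Add edge {7,10}.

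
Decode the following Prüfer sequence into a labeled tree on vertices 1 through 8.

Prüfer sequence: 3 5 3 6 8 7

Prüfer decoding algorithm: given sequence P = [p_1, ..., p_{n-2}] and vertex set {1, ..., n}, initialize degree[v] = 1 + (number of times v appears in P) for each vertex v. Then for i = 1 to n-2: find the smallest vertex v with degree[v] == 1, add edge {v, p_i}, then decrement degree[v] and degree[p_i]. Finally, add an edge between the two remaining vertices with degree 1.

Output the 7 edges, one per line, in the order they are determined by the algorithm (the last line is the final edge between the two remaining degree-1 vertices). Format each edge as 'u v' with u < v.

Initial degrees: {1:1, 2:1, 3:3, 4:1, 5:2, 6:2, 7:2, 8:2}
Step 1: smallest deg-1 vertex = 1, p_1 = 3. Add edge {1,3}. Now deg[1]=0, deg[3]=2.
Step 2: smallest deg-1 vertex = 2, p_2 = 5. Add edge {2,5}. Now deg[2]=0, deg[5]=1.
Step 3: smallest deg-1 vertex = 4, p_3 = 3. Add edge {3,4}. Now deg[4]=0, deg[3]=1.
Step 4: smallest deg-1 vertex = 3, p_4 = 6. Add edge {3,6}. Now deg[3]=0, deg[6]=1.
Step 5: smallest deg-1 vertex = 5, p_5 = 8. Add edge {5,8}. Now deg[5]=0, deg[8]=1.
Step 6: smallest deg-1 vertex = 6, p_6 = 7. Add edge {6,7}. Now deg[6]=0, deg[7]=1.
Final: two remaining deg-1 vertices are 7, 8. Add edge {7,8}.

Answer: 1 3
2 5
3 4
3 6
5 8
6 7
7 8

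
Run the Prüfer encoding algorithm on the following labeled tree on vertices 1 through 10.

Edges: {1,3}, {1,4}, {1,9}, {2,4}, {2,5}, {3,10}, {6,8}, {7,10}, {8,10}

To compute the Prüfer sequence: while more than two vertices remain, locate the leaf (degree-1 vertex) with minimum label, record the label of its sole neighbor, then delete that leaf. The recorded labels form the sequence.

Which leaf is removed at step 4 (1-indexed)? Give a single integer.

Answer: 6

Derivation:
Step 1: current leaves = {5,6,7,9}. Remove leaf 5 (neighbor: 2).
Step 2: current leaves = {2,6,7,9}. Remove leaf 2 (neighbor: 4).
Step 3: current leaves = {4,6,7,9}. Remove leaf 4 (neighbor: 1).
Step 4: current leaves = {6,7,9}. Remove leaf 6 (neighbor: 8).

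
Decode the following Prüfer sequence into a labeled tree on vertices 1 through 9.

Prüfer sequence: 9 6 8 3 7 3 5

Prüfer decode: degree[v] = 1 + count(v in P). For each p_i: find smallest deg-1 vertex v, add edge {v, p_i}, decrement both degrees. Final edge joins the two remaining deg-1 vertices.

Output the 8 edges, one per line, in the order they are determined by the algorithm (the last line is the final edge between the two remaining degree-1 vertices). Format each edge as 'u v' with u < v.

Initial degrees: {1:1, 2:1, 3:3, 4:1, 5:2, 6:2, 7:2, 8:2, 9:2}
Step 1: smallest deg-1 vertex = 1, p_1 = 9. Add edge {1,9}. Now deg[1]=0, deg[9]=1.
Step 2: smallest deg-1 vertex = 2, p_2 = 6. Add edge {2,6}. Now deg[2]=0, deg[6]=1.
Step 3: smallest deg-1 vertex = 4, p_3 = 8. Add edge {4,8}. Now deg[4]=0, deg[8]=1.
Step 4: smallest deg-1 vertex = 6, p_4 = 3. Add edge {3,6}. Now deg[6]=0, deg[3]=2.
Step 5: smallest deg-1 vertex = 8, p_5 = 7. Add edge {7,8}. Now deg[8]=0, deg[7]=1.
Step 6: smallest deg-1 vertex = 7, p_6 = 3. Add edge {3,7}. Now deg[7]=0, deg[3]=1.
Step 7: smallest deg-1 vertex = 3, p_7 = 5. Add edge {3,5}. Now deg[3]=0, deg[5]=1.
Final: two remaining deg-1 vertices are 5, 9. Add edge {5,9}.

Answer: 1 9
2 6
4 8
3 6
7 8
3 7
3 5
5 9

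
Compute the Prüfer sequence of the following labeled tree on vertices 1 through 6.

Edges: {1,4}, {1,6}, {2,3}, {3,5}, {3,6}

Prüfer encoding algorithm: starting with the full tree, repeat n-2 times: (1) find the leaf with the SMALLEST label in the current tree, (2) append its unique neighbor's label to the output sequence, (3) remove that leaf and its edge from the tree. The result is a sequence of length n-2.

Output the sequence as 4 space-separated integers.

Answer: 3 1 6 3

Derivation:
Step 1: leaves = {2,4,5}. Remove smallest leaf 2, emit neighbor 3.
Step 2: leaves = {4,5}. Remove smallest leaf 4, emit neighbor 1.
Step 3: leaves = {1,5}. Remove smallest leaf 1, emit neighbor 6.
Step 4: leaves = {5,6}. Remove smallest leaf 5, emit neighbor 3.
Done: 2 vertices remain (3, 6). Sequence = [3 1 6 3]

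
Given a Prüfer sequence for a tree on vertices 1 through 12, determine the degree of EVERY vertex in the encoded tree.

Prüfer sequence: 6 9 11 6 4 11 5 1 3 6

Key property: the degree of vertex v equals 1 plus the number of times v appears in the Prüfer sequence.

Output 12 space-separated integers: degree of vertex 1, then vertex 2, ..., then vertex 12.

Answer: 2 1 2 2 2 4 1 1 2 1 3 1

Derivation:
p_1 = 6: count[6] becomes 1
p_2 = 9: count[9] becomes 1
p_3 = 11: count[11] becomes 1
p_4 = 6: count[6] becomes 2
p_5 = 4: count[4] becomes 1
p_6 = 11: count[11] becomes 2
p_7 = 5: count[5] becomes 1
p_8 = 1: count[1] becomes 1
p_9 = 3: count[3] becomes 1
p_10 = 6: count[6] becomes 3
Degrees (1 + count): deg[1]=1+1=2, deg[2]=1+0=1, deg[3]=1+1=2, deg[4]=1+1=2, deg[5]=1+1=2, deg[6]=1+3=4, deg[7]=1+0=1, deg[8]=1+0=1, deg[9]=1+1=2, deg[10]=1+0=1, deg[11]=1+2=3, deg[12]=1+0=1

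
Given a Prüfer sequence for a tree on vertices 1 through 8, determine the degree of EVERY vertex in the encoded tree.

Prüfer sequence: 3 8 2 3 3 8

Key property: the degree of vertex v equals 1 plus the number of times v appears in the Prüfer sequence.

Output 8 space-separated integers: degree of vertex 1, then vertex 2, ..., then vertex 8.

Answer: 1 2 4 1 1 1 1 3

Derivation:
p_1 = 3: count[3] becomes 1
p_2 = 8: count[8] becomes 1
p_3 = 2: count[2] becomes 1
p_4 = 3: count[3] becomes 2
p_5 = 3: count[3] becomes 3
p_6 = 8: count[8] becomes 2
Degrees (1 + count): deg[1]=1+0=1, deg[2]=1+1=2, deg[3]=1+3=4, deg[4]=1+0=1, deg[5]=1+0=1, deg[6]=1+0=1, deg[7]=1+0=1, deg[8]=1+2=3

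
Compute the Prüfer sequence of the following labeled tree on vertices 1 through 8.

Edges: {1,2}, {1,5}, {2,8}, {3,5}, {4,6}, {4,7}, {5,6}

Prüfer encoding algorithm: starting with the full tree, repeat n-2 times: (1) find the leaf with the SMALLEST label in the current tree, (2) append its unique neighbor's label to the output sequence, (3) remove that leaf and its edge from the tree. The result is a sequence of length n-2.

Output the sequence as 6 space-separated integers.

Answer: 5 4 6 5 1 2

Derivation:
Step 1: leaves = {3,7,8}. Remove smallest leaf 3, emit neighbor 5.
Step 2: leaves = {7,8}. Remove smallest leaf 7, emit neighbor 4.
Step 3: leaves = {4,8}. Remove smallest leaf 4, emit neighbor 6.
Step 4: leaves = {6,8}. Remove smallest leaf 6, emit neighbor 5.
Step 5: leaves = {5,8}. Remove smallest leaf 5, emit neighbor 1.
Step 6: leaves = {1,8}. Remove smallest leaf 1, emit neighbor 2.
Done: 2 vertices remain (2, 8). Sequence = [5 4 6 5 1 2]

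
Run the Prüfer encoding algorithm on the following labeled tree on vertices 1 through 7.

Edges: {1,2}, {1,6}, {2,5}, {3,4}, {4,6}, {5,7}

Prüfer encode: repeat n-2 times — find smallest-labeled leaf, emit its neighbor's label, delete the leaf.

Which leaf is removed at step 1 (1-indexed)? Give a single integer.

Answer: 3

Derivation:
Step 1: current leaves = {3,7}. Remove leaf 3 (neighbor: 4).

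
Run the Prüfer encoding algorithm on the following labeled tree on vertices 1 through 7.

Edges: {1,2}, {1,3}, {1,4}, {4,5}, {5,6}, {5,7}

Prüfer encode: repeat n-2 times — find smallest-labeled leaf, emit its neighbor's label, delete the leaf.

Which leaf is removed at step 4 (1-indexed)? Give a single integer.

Step 1: current leaves = {2,3,6,7}. Remove leaf 2 (neighbor: 1).
Step 2: current leaves = {3,6,7}. Remove leaf 3 (neighbor: 1).
Step 3: current leaves = {1,6,7}. Remove leaf 1 (neighbor: 4).
Step 4: current leaves = {4,6,7}. Remove leaf 4 (neighbor: 5).

Answer: 4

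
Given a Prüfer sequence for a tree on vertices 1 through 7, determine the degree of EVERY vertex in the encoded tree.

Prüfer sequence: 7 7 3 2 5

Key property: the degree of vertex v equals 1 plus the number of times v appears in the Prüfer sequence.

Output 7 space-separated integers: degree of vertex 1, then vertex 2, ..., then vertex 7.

Answer: 1 2 2 1 2 1 3

Derivation:
p_1 = 7: count[7] becomes 1
p_2 = 7: count[7] becomes 2
p_3 = 3: count[3] becomes 1
p_4 = 2: count[2] becomes 1
p_5 = 5: count[5] becomes 1
Degrees (1 + count): deg[1]=1+0=1, deg[2]=1+1=2, deg[3]=1+1=2, deg[4]=1+0=1, deg[5]=1+1=2, deg[6]=1+0=1, deg[7]=1+2=3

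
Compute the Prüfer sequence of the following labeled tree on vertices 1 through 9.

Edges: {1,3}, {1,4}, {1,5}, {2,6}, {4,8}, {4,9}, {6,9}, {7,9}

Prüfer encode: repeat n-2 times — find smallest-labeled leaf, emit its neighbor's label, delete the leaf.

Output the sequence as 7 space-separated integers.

Step 1: leaves = {2,3,5,7,8}. Remove smallest leaf 2, emit neighbor 6.
Step 2: leaves = {3,5,6,7,8}. Remove smallest leaf 3, emit neighbor 1.
Step 3: leaves = {5,6,7,8}. Remove smallest leaf 5, emit neighbor 1.
Step 4: leaves = {1,6,7,8}. Remove smallest leaf 1, emit neighbor 4.
Step 5: leaves = {6,7,8}. Remove smallest leaf 6, emit neighbor 9.
Step 6: leaves = {7,8}. Remove smallest leaf 7, emit neighbor 9.
Step 7: leaves = {8,9}. Remove smallest leaf 8, emit neighbor 4.
Done: 2 vertices remain (4, 9). Sequence = [6 1 1 4 9 9 4]

Answer: 6 1 1 4 9 9 4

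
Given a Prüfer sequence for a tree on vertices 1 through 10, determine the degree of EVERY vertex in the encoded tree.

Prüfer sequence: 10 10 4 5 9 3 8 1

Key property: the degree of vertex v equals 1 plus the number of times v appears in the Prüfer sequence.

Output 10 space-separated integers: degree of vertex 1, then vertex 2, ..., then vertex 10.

p_1 = 10: count[10] becomes 1
p_2 = 10: count[10] becomes 2
p_3 = 4: count[4] becomes 1
p_4 = 5: count[5] becomes 1
p_5 = 9: count[9] becomes 1
p_6 = 3: count[3] becomes 1
p_7 = 8: count[8] becomes 1
p_8 = 1: count[1] becomes 1
Degrees (1 + count): deg[1]=1+1=2, deg[2]=1+0=1, deg[3]=1+1=2, deg[4]=1+1=2, deg[5]=1+1=2, deg[6]=1+0=1, deg[7]=1+0=1, deg[8]=1+1=2, deg[9]=1+1=2, deg[10]=1+2=3

Answer: 2 1 2 2 2 1 1 2 2 3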